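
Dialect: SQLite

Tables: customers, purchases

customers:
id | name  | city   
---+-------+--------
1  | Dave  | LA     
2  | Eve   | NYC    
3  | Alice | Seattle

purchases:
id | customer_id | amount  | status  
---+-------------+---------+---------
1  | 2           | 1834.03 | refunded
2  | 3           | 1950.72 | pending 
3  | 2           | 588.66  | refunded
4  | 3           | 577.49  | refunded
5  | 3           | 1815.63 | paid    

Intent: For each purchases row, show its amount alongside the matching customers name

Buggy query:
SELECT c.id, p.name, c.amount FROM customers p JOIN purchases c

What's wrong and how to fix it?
Bug: JOIN with no ON clause produces a cartesian product; every purchases row pairs with every customers row

Fix: Add ON c.customer_id = p.id to the JOIN

Corrected query:
SELECT c.id, p.name, c.amount FROM customers p JOIN purchases c ON c.customer_id = p.id

Result:
id | name  | amount 
---+-------+--------
1  | Eve   | 1834.03
2  | Alice | 1950.72
3  | Eve   | 588.66 
4  | Alice | 577.49 
5  | Alice | 1815.63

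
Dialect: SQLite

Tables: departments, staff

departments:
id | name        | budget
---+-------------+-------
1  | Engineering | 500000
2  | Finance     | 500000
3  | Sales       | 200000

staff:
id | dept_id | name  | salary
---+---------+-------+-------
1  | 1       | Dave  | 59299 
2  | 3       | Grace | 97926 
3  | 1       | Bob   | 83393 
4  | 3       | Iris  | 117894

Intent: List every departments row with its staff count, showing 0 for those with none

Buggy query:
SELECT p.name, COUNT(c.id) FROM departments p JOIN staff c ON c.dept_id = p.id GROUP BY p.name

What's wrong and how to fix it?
Bug: INNER JOIN drops departments rows that have no matching staff rows

Fix: Use LEFT JOIN so parents without children still appear (COUNT(c.id) gives 0)

Corrected query:
SELECT p.name, COUNT(c.id) FROM departments p LEFT JOIN staff c ON c.dept_id = p.id GROUP BY p.name

Result:
name        | COUNT(c.id)
------------+------------
Engineering | 2          
Finance     | 0          
Sales       | 2          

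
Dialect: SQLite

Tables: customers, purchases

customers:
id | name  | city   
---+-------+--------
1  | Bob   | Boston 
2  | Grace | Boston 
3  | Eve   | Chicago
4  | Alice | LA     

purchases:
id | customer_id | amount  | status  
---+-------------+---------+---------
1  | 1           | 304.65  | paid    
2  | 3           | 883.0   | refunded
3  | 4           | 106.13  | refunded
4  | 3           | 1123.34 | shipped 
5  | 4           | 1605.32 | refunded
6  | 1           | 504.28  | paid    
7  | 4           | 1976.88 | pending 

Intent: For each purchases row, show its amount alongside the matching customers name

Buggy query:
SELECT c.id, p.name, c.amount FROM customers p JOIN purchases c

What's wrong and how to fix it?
Bug: JOIN with no ON clause produces a cartesian product; every purchases row pairs with every customers row

Fix: Add ON c.customer_id = p.id to the JOIN

Corrected query:
SELECT c.id, p.name, c.amount FROM customers p JOIN purchases c ON c.customer_id = p.id

Result:
id | name  | amount 
---+-------+--------
1  | Bob   | 304.65 
2  | Eve   | 883    
3  | Alice | 106.13 
4  | Eve   | 1123.34
5  | Alice | 1605.32
6  | Bob   | 504.28 
7  | Alice | 1976.88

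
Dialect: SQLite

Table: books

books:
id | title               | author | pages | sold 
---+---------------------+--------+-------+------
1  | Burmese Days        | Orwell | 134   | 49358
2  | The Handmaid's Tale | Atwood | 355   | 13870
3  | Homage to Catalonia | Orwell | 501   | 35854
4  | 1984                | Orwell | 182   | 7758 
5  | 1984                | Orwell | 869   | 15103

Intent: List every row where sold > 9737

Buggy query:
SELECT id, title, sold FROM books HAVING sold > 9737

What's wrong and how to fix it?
Bug: HAVING filters the output of aggregation, but this query has no GROUP BY and no aggregate functions, so SQLite rejects it (HAVING clause on a non-aggregate query); the condition here is per row

Fix: Use WHERE for row-level filtering

Corrected query:
SELECT id, title, sold FROM books WHERE sold > 9737

Result:
id | title               | sold 
---+---------------------+------
1  | Burmese Days        | 49358
2  | The Handmaid's Tale | 13870
3  | Homage to Catalonia | 35854
5  | 1984                | 15103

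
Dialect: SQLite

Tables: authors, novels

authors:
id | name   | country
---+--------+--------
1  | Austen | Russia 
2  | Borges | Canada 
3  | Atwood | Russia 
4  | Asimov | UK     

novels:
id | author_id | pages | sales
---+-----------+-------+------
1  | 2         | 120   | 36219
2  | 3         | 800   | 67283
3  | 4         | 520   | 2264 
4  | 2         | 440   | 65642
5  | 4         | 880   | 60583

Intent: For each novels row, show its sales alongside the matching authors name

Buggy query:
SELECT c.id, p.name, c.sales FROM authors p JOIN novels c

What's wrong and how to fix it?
Bug: JOIN with no ON clause produces a cartesian product; every novels row pairs with every authors row

Fix: Add ON c.author_id = p.id to the JOIN

Corrected query:
SELECT c.id, p.name, c.sales FROM authors p JOIN novels c ON c.author_id = p.id

Result:
id | name   | sales
---+--------+------
1  | Borges | 36219
2  | Atwood | 67283
3  | Asimov | 2264 
4  | Borges | 65642
5  | Asimov | 60583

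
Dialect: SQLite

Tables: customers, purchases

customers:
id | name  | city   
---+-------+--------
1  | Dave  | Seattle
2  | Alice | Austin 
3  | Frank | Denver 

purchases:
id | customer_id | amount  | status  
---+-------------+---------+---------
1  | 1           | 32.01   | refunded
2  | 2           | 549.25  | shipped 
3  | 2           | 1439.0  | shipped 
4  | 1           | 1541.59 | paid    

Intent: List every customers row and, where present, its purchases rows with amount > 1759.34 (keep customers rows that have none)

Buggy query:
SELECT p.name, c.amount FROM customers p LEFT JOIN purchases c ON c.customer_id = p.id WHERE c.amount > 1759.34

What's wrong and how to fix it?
Bug: Filtering c.amount in WHERE discards the NULL rows produced by LEFT JOIN, turning it into an inner join

Fix: Move the right-table condition into the ON clause so unmatched parents are kept

Corrected query:
SELECT p.name, c.amount FROM customers p LEFT JOIN purchases c ON c.customer_id = p.id AND c.amount > 1759.34

Result:
name  | amount
------+-------
Dave  | NULL  
Alice | NULL  
Frank | NULL  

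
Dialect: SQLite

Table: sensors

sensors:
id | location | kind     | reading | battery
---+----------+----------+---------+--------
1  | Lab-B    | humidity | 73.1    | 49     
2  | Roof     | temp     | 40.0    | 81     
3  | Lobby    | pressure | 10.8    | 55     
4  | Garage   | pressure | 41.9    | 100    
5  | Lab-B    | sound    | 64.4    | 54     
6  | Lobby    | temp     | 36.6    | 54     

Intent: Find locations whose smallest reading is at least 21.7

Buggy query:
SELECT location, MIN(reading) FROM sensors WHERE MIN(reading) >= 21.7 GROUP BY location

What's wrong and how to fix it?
Bug: MIN() in WHERE is a misuse of aggregate

Fix: Use HAVING for the per-group MIN condition

Corrected query:
SELECT location, MIN(reading) FROM sensors GROUP BY location HAVING MIN(reading) >= 21.7

Result:
location | MIN(reading)
---------+-------------
Garage   | 41.9        
Lab-B    | 64.4        
Roof     | 40          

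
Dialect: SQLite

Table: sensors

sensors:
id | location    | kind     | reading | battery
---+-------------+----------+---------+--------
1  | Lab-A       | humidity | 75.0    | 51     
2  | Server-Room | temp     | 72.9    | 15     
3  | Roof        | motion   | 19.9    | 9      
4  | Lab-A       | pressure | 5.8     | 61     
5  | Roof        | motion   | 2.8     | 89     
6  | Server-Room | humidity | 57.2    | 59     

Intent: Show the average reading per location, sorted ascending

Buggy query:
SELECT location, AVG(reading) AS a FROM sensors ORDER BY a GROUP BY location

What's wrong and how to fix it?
Bug: GROUP BY must precede ORDER BY

Fix: Reorder: SELECT … FROM … GROUP BY … ORDER BY …

Corrected query:
SELECT location, AVG(reading) AS a FROM sensors GROUP BY location ORDER BY a

Result:
location    | a    
------------+------
Roof        | 11.35
Lab-A       | 40.4 
Server-Room | 65.05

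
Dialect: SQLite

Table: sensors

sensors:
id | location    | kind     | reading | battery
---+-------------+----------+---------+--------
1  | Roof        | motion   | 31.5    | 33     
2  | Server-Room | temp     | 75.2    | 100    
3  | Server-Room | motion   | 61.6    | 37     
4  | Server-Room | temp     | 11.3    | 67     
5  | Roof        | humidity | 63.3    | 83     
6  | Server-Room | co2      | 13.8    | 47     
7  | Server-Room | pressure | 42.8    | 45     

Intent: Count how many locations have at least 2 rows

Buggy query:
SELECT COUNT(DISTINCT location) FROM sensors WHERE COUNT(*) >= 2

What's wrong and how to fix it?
Bug: COUNT(*) cannot appear in WHERE; the per-group count doesn't exist yet

Fix: Group first with HAVING COUNT(*) >= 2, then COUNT the resulting groups

Corrected query:
SELECT COUNT(*) FROM (SELECT location FROM sensors GROUP BY location HAVING COUNT(*) >= 2)

Result:
COUNT(*)
--------
2       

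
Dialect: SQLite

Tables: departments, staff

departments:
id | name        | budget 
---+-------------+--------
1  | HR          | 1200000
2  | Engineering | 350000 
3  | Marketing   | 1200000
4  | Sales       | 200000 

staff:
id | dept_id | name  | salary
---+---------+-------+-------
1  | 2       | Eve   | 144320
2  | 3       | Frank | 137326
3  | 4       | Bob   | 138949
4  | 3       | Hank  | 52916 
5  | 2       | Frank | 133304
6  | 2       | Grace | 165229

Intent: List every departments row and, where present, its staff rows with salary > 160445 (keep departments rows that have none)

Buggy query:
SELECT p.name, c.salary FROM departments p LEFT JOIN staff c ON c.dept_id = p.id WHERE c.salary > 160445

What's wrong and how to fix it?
Bug: Filtering c.salary in WHERE discards the NULL rows produced by LEFT JOIN, turning it into an inner join

Fix: Move the right-table condition into the ON clause so unmatched parents are kept

Corrected query:
SELECT p.name, c.salary FROM departments p LEFT JOIN staff c ON c.dept_id = p.id AND c.salary > 160445

Result:
name        | salary
------------+-------
HR          | NULL  
Engineering | 165229
Marketing   | NULL  
Sales       | NULL  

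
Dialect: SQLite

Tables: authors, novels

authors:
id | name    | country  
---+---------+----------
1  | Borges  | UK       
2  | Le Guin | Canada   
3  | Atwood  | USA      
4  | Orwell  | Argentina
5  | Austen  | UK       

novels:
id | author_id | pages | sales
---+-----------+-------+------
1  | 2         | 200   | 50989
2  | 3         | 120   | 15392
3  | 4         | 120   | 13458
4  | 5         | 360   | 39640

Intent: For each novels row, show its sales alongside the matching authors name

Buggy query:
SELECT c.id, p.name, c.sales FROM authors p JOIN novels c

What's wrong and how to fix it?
Bug: Missing join condition: each novels row is matched to all authors rows instead of just its own

Fix: Add ON c.author_id = p.id to the JOIN

Corrected query:
SELECT c.id, p.name, c.sales FROM authors p JOIN novels c ON c.author_id = p.id

Result:
id | name    | sales
---+---------+------
1  | Le Guin | 50989
2  | Atwood  | 15392
3  | Orwell  | 13458
4  | Austen  | 39640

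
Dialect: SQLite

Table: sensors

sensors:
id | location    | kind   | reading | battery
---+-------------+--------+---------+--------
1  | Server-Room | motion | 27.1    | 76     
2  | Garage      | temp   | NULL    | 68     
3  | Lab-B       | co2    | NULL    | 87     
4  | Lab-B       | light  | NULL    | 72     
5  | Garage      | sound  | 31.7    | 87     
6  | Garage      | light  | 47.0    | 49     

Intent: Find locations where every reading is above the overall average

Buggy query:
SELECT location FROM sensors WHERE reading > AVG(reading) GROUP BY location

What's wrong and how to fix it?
Bug: AVG() is an aggregate; it can't sit directly in WHERE

Fix: Use a subquery for AVG and a HAVING MIN(...) filter so the condition holds for every row in the group

Corrected query:
SELECT location FROM sensors GROUP BY location HAVING MIN(reading) > (SELECT AVG(reading) FROM sensors)

Result:
(no rows)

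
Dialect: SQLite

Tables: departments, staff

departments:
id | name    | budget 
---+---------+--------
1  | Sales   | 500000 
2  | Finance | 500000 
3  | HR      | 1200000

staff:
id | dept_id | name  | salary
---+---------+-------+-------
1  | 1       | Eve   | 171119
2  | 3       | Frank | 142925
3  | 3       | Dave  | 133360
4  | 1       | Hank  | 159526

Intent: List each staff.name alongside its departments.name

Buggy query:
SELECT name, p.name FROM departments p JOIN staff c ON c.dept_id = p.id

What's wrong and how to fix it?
Bug: 'name' exists in both joined tables, so the database can't tell which one is meant

Fix: Qualify the column with its table alias (c.name)

Corrected query:
SELECT c.name, p.name FROM departments p JOIN staff c ON c.dept_id = p.id

Result:
name  | name 
------+------
Eve   | Sales
Frank | HR   
Dave  | HR   
Hank  | Sales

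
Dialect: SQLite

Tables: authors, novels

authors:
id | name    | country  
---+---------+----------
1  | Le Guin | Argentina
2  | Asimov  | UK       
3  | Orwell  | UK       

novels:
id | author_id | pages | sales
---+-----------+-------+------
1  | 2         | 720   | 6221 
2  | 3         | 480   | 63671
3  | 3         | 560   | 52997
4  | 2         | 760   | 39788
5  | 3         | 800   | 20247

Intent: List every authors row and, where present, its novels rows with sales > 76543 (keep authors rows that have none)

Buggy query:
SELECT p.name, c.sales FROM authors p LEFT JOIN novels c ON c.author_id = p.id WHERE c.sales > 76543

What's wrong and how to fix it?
Bug: Filtering c.sales in WHERE discards the NULL rows produced by LEFT JOIN, turning it into an inner join

Fix: Move the right-table condition into the ON clause so unmatched parents are kept

Corrected query:
SELECT p.name, c.sales FROM authors p LEFT JOIN novels c ON c.author_id = p.id AND c.sales > 76543

Result:
name    | sales
--------+------
Le Guin | NULL 
Asimov  | NULL 
Orwell  | NULL 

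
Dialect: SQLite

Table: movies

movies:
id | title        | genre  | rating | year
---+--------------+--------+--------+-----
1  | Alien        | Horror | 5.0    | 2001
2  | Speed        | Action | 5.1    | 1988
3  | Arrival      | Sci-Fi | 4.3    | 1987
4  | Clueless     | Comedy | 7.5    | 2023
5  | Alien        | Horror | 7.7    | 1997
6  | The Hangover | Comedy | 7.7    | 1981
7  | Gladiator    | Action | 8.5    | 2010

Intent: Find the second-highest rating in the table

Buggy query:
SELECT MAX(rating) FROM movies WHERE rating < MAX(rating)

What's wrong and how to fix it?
Bug: The inner MAX is an aggregate inside WHERE, which is not allowed

Fix: Put the inner MAX in a scalar subquery

Corrected query:
SELECT MAX(rating) FROM movies WHERE rating < (SELECT MAX(rating) FROM movies)

Result:
MAX(rating)
-----------
7.7        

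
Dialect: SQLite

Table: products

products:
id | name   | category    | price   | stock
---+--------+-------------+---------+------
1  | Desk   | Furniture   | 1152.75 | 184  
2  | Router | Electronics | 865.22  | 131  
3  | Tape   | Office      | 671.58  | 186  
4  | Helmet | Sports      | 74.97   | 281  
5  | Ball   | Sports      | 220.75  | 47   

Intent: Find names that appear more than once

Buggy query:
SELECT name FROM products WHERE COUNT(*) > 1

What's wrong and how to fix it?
Bug: WHERE can't reference COUNT(*); aggregates are computed after WHERE

Fix: GROUP BY name, then filter groups with HAVING COUNT(*) > 1

Corrected query:
SELECT name FROM products GROUP BY name HAVING COUNT(*) > 1

Result:
(no rows)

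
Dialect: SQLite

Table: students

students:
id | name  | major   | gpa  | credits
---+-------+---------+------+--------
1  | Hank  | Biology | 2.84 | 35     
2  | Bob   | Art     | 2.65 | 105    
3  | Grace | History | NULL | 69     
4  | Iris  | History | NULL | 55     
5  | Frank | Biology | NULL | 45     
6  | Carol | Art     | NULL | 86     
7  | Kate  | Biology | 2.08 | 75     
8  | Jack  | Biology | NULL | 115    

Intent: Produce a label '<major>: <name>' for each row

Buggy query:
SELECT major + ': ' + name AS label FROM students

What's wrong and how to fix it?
Bug: SQLite uses || for string concatenation; + coerces text to numbers (yielding 0)

Fix: Use the || operator for string concatenation

Corrected query:
SELECT major || ': ' || name AS label FROM students

Result:
label         
--------------
Biology: Hank 
Art: Bob      
History: Grace
History: Iris 
Biology: Frank
Art: Carol    
Biology: Kate 
Biology: Jack 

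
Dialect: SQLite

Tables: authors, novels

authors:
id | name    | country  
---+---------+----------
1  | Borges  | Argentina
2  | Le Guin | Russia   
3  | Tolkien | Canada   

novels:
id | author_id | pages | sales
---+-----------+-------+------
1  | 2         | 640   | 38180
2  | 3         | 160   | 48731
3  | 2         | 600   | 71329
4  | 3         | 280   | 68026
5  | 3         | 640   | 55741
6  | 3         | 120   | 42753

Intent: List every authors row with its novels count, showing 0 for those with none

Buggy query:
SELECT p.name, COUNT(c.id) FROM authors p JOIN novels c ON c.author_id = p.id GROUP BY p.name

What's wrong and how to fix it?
Bug: INNER JOIN drops authors rows that have no matching novels rows

Fix: Use LEFT JOIN so parents without children still appear (COUNT(c.id) gives 0)

Corrected query:
SELECT p.name, COUNT(c.id) FROM authors p LEFT JOIN novels c ON c.author_id = p.id GROUP BY p.name

Result:
name    | COUNT(c.id)
--------+------------
Borges  | 0          
Le Guin | 2          
Tolkien | 4          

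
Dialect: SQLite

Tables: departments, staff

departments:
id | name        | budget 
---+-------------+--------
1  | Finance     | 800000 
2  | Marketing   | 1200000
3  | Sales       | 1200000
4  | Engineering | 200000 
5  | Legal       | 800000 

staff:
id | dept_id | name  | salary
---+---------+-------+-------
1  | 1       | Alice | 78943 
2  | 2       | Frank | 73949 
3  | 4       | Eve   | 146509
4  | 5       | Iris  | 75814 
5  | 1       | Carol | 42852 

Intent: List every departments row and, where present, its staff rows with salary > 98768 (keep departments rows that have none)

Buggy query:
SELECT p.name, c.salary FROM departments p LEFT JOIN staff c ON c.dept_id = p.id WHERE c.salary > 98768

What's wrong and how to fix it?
Bug: Filtering c.salary in WHERE discards the NULL rows produced by LEFT JOIN, turning it into an inner join

Fix: Move the right-table condition into the ON clause so unmatched parents are kept

Corrected query:
SELECT p.name, c.salary FROM departments p LEFT JOIN staff c ON c.dept_id = p.id AND c.salary > 98768

Result:
name        | salary
------------+-------
Finance     | NULL  
Marketing   | NULL  
Sales       | NULL  
Engineering | 146509
Legal       | NULL  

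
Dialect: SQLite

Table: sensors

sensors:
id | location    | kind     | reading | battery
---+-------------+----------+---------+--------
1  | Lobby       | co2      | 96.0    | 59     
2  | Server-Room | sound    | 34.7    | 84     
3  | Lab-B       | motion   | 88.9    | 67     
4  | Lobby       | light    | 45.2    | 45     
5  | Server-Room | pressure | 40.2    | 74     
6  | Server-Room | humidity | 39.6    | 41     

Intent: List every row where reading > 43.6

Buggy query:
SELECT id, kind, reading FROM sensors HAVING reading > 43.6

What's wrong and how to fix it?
Bug: This is a non-aggregate query (no GROUP BY, no aggregates), so in SQLite the HAVING clause is invalid here; a row-level condition belongs in WHERE

Fix: Replace HAVING with WHERE since the condition applies to individual rows

Corrected query:
SELECT id, kind, reading FROM sensors WHERE reading > 43.6

Result:
id | kind   | reading
---+--------+--------
1  | co2    | 96     
3  | motion | 88.9   
4  | light  | 45.2   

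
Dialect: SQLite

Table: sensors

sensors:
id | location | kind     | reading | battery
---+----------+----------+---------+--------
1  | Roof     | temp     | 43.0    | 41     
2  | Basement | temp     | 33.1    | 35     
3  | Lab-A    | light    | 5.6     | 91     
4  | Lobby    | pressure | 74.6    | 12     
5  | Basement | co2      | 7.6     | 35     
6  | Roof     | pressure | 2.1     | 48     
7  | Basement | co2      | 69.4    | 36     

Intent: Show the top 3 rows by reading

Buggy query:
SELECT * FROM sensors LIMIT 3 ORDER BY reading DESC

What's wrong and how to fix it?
Bug: ORDER BY cannot follow LIMIT; LIMIT is the final clause

Fix: Swap the clauses: ORDER BY first, then LIMIT

Corrected query:
SELECT * FROM sensors ORDER BY reading DESC LIMIT 3

Result:
id | location | kind     | reading | battery
---+----------+----------+---------+--------
4  | Lobby    | pressure | 74.6    | 12     
7  | Basement | co2      | 69.4    | 36     
1  | Roof     | temp     | 43      | 41     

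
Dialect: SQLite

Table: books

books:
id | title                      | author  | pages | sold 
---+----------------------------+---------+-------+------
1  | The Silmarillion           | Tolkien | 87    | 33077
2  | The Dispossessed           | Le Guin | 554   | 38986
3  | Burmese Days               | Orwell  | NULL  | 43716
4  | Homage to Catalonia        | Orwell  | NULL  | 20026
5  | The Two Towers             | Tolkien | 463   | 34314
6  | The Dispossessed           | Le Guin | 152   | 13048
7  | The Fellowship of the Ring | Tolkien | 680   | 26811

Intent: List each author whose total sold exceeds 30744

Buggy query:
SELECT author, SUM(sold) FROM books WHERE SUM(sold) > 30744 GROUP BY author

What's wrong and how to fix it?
Bug: WHERE runs before GROUP BY, so aggregates aren't available there

Fix: Use HAVING (which filters groups after aggregation) instead of WHERE

Corrected query:
SELECT author, SUM(sold) FROM books GROUP BY author HAVING SUM(sold) > 30744

Result:
author  | SUM(sold)
--------+----------
Le Guin | 52034    
Orwell  | 63742    
Tolkien | 94202    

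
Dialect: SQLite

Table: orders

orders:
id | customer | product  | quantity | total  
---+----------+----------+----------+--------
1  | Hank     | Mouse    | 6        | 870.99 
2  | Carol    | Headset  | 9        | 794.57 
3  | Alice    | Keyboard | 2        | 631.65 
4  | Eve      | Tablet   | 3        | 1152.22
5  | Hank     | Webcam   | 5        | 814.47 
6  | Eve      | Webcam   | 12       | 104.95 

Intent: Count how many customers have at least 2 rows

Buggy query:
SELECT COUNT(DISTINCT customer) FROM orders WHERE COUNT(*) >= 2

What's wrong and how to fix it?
Bug: COUNT(*) cannot appear in WHERE; the per-group count doesn't exist yet

Fix: Use a subquery that GROUPs and filters with HAVING, then count its rows

Corrected query:
SELECT COUNT(*) FROM (SELECT customer FROM orders GROUP BY customer HAVING COUNT(*) >= 2)

Result:
COUNT(*)
--------
2       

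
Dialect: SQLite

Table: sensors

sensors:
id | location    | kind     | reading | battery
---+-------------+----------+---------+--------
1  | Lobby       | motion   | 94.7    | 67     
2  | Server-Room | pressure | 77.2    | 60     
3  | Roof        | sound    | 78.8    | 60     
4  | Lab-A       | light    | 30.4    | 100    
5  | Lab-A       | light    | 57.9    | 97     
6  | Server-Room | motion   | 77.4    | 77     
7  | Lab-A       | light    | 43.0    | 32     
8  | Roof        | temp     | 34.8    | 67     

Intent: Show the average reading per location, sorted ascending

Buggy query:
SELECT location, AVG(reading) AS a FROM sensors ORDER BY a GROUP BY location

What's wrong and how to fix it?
Bug: ORDER BY appears before GROUP BY; SQL clause order requires GROUP BY first

Fix: Move ORDER BY to the end, after GROUP BY

Corrected query:
SELECT location, AVG(reading) AS a FROM sensors GROUP BY location ORDER BY a

Result:
location    | a        
------------+----------
Lab-A       | 43.766667
Roof        | 56.8     
Server-Room | 77.3     
Lobby       | 94.7     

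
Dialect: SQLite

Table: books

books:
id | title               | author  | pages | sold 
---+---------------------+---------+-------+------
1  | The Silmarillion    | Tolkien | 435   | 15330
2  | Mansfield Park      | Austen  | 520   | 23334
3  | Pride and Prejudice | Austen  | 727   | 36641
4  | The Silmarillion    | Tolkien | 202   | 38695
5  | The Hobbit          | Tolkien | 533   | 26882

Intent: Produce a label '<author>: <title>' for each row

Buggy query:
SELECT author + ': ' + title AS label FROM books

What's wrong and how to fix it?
Bug: '+' is numeric addition; on text columns SQLite converts them to 0 instead of concatenating

Fix: Use the || operator for string concatenation

Corrected query:
SELECT author || ': ' || title AS label FROM books

Result:
label                      
---------------------------
Tolkien: The Silmarillion  
Austen: Mansfield Park     
Austen: Pride and Prejudice
Tolkien: The Silmarillion  
Tolkien: The Hobbit        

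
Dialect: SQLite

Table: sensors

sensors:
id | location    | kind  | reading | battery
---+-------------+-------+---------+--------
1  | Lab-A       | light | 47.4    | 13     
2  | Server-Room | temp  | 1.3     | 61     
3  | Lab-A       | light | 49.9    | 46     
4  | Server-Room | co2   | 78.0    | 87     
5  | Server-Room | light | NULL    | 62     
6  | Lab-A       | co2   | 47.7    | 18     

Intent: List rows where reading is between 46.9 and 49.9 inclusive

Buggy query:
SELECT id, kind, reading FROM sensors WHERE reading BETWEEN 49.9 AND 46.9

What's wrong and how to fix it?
Bug: The bounds are reversed; BETWEEN a AND b requires a <= b to match anything

Fix: Write BETWEEN 46.9 AND 49.9

Corrected query:
SELECT id, kind, reading FROM sensors WHERE reading BETWEEN 46.9 AND 49.9

Result:
id | kind  | reading
---+-------+--------
1  | light | 47.4   
3  | light | 49.9   
6  | co2   | 47.7   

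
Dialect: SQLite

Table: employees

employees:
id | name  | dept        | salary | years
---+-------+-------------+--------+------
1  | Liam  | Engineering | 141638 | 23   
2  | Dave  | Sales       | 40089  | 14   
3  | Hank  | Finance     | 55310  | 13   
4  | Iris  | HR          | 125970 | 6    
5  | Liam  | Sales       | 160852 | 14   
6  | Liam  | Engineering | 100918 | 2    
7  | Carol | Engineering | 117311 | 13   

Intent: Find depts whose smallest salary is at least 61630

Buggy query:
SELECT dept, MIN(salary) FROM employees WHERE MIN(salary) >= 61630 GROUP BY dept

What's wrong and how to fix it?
Bug: MIN() in WHERE is a misuse of aggregate

Fix: Replace WHERE with HAVING after the GROUP BY

Corrected query:
SELECT dept, MIN(salary) FROM employees GROUP BY dept HAVING MIN(salary) >= 61630

Result:
dept        | MIN(salary)
------------+------------
Engineering | 100918     
HR          | 125970     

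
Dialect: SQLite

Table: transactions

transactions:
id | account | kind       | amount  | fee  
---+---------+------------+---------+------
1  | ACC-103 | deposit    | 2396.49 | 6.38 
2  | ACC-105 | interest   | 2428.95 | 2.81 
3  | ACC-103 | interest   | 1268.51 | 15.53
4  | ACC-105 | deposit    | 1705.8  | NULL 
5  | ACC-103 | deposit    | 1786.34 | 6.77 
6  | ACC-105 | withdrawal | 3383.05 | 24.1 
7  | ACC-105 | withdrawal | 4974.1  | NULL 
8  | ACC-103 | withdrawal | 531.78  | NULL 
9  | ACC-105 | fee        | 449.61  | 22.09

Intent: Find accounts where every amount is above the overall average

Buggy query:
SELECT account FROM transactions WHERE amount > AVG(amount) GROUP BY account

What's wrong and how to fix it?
Bug: AVG() is an aggregate; it can't sit directly in WHERE

Fix: Use a subquery for AVG and a HAVING MIN(...) filter so the condition holds for every row in the group

Corrected query:
SELECT account FROM transactions GROUP BY account HAVING MIN(amount) > (SELECT AVG(amount) FROM transactions)

Result:
(no rows)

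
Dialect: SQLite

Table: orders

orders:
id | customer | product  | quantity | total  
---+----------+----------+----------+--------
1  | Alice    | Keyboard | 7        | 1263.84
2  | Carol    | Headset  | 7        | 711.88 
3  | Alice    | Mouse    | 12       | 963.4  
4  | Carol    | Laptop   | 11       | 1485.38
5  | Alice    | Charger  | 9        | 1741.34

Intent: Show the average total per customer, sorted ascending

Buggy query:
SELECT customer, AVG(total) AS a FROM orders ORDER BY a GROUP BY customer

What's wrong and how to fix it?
Bug: ORDER BY appears before GROUP BY; SQL clause order requires GROUP BY first

Fix: Move ORDER BY to the end, after GROUP BY

Corrected query:
SELECT customer, AVG(total) AS a FROM orders GROUP BY customer ORDER BY a

Result:
customer | a      
---------+--------
Carol    | 1098.63
Alice    | 1322.86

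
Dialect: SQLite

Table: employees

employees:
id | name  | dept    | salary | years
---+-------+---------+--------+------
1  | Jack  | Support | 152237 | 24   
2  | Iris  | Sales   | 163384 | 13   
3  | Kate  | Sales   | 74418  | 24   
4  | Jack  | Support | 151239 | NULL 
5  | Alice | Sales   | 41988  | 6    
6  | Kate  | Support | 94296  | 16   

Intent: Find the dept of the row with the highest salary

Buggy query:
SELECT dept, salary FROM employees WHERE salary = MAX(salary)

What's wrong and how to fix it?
Bug: MAX(salary) is an aggregate and cannot be used directly in WHERE

Fix: Use a subquery: WHERE salary = (SELECT MAX(salary) FROM employees)

Corrected query:
SELECT dept, salary FROM employees WHERE salary = (SELECT MAX(salary) FROM employees)

Result:
dept  | salary
------+-------
Sales | 163384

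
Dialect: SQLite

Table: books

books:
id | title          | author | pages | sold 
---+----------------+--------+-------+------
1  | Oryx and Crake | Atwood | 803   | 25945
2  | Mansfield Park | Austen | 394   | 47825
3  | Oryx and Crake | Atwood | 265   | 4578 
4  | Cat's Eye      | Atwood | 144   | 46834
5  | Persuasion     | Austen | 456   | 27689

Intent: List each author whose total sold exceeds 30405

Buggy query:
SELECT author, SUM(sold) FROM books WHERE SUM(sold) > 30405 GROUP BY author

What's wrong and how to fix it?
Bug: WHERE runs before GROUP BY, so aggregates aren't available there

Fix: Use HAVING (which filters groups after aggregation) instead of WHERE

Corrected query:
SELECT author, SUM(sold) FROM books GROUP BY author HAVING SUM(sold) > 30405

Result:
author | SUM(sold)
-------+----------
Atwood | 77357    
Austen | 75514    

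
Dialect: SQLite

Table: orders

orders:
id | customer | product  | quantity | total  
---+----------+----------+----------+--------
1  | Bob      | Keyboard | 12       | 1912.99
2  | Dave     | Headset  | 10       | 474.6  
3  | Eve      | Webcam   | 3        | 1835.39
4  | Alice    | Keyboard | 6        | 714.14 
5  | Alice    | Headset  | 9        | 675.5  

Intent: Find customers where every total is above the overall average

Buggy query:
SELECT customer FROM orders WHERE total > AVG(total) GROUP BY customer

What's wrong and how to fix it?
Bug: WHERE evaluates per row before aggregation, so AVG() is unavailable

Fix: Use a subquery for AVG and a HAVING MIN(...) filter so the condition holds for every row in the group

Corrected query:
SELECT customer FROM orders GROUP BY customer HAVING MIN(total) > (SELECT AVG(total) FROM orders)

Result:
customer
--------
Bob     
Eve     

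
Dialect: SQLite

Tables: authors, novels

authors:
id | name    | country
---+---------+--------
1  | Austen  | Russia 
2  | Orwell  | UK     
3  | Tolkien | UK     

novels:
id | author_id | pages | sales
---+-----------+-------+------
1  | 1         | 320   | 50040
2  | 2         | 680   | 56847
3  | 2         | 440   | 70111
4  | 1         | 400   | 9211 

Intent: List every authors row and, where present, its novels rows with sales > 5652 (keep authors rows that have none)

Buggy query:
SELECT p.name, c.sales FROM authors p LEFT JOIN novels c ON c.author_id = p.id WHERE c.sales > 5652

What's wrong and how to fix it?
Bug: A WHERE condition on the right-hand table after LEFT JOIN drops unmatched parents

Fix: Move the right-table condition into the ON clause so unmatched parents are kept

Corrected query:
SELECT p.name, c.sales FROM authors p LEFT JOIN novels c ON c.author_id = p.id AND c.sales > 5652

Result:
name    | sales
--------+------
Austen  | 9211 
Austen  | 50040
Orwell  | 56847
Orwell  | 70111
Tolkien | NULL 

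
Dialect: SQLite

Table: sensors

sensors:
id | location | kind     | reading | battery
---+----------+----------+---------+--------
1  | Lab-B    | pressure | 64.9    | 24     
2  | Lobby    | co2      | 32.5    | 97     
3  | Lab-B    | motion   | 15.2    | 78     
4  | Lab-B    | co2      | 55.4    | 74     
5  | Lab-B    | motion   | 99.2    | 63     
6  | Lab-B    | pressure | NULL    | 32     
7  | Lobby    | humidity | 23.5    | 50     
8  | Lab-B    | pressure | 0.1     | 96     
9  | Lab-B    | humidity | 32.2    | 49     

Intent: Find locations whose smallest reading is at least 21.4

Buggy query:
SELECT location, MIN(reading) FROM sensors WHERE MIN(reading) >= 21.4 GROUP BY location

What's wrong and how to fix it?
Bug: MIN() in WHERE is a misuse of aggregate

Fix: Use HAVING for the per-group MIN condition

Corrected query:
SELECT location, MIN(reading) FROM sensors GROUP BY location HAVING MIN(reading) >= 21.4

Result:
location | MIN(reading)
---------+-------------
Lobby    | 23.5        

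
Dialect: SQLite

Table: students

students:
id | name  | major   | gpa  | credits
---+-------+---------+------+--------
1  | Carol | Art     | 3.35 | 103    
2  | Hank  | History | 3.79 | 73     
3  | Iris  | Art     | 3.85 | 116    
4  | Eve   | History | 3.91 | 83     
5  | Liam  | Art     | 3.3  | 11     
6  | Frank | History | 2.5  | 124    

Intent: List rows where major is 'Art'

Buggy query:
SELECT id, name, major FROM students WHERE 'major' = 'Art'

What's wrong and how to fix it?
Bug: Single quotes denote string literals in SQL; the column name is being compared as a constant string

Fix: Remove the quotes around the column name (or use double quotes for an identifier)

Corrected query:
SELECT id, name, major FROM students WHERE major = 'Art'

Result:
id | name  | major
---+-------+------
1  | Carol | Art  
3  | Iris  | Art  
5  | Liam  | Art  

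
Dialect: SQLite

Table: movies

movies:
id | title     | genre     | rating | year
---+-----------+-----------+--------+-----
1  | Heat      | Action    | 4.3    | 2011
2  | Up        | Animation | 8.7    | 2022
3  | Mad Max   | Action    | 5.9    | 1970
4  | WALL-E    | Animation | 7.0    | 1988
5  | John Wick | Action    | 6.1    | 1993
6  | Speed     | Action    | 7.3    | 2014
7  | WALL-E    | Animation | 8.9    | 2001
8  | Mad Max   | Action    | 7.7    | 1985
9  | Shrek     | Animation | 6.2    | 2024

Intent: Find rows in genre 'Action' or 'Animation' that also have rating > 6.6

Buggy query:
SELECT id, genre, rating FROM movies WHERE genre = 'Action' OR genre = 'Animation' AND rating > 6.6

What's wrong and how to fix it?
Bug: AND binds tighter than OR, so this parses as genre = 'Action' OR (genre = 'Animation' AND rating > 6.6)

Fix: Add parentheses around the OR so the AND applies to both alternatives

Corrected query:
SELECT id, genre, rating FROM movies WHERE (genre = 'Action' OR genre = 'Animation') AND rating > 6.6

Result:
id | genre     | rating
---+-----------+-------
2  | Animation | 8.7   
4  | Animation | 7     
6  | Action    | 7.3   
7  | Animation | 8.9   
8  | Action    | 7.7   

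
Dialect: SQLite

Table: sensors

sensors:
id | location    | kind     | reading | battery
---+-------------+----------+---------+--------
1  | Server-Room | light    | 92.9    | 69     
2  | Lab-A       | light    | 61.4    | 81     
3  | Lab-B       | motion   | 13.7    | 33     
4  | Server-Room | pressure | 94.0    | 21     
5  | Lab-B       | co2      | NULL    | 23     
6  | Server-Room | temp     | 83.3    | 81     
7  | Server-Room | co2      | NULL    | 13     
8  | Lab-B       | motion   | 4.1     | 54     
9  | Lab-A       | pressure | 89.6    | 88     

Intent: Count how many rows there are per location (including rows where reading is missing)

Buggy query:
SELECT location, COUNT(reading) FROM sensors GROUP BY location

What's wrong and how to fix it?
Bug: COUNT(column) counts non-NULL values only; rows with NULL reading aren't counted

Fix: Replace COUNT(reading) with COUNT(*)

Corrected query:
SELECT location, COUNT(*) FROM sensors GROUP BY location

Result:
location    | COUNT(*)
------------+---------
Lab-A       | 2       
Lab-B       | 3       
Server-Room | 4       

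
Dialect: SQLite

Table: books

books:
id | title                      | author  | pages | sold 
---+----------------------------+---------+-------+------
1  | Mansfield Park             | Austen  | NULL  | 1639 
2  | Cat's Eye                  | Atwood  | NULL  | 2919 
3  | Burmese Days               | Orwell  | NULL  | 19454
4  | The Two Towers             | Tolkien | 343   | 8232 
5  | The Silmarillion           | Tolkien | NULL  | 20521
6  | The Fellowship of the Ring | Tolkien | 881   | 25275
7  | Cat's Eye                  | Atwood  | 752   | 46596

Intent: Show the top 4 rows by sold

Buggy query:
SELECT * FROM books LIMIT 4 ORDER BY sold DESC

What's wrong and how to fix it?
Bug: LIMIT must come after ORDER BY

Fix: Sort with ORDER BY, then apply LIMIT

Corrected query:
SELECT * FROM books ORDER BY sold DESC LIMIT 4

Result:
id | title                      | author  | pages | sold 
---+----------------------------+---------+-------+------
7  | Cat's Eye                  | Atwood  | 752   | 46596
6  | The Fellowship of the Ring | Tolkien | 881   | 25275
5  | The Silmarillion           | Tolkien | NULL  | 20521
3  | Burmese Days               | Orwell  | NULL  | 19454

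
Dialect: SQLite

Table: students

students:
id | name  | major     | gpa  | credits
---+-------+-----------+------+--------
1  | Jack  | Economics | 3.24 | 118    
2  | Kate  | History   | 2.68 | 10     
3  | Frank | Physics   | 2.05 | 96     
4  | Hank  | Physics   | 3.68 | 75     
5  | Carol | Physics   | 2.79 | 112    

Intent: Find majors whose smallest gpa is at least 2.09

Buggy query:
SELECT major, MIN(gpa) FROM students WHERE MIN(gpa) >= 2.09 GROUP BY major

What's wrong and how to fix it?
Bug: MIN() in WHERE is a misuse of aggregate

Fix: Replace WHERE with HAVING after the GROUP BY

Corrected query:
SELECT major, MIN(gpa) FROM students GROUP BY major HAVING MIN(gpa) >= 2.09

Result:
major     | MIN(gpa)
----------+---------
Economics | 3.24    
History   | 2.68    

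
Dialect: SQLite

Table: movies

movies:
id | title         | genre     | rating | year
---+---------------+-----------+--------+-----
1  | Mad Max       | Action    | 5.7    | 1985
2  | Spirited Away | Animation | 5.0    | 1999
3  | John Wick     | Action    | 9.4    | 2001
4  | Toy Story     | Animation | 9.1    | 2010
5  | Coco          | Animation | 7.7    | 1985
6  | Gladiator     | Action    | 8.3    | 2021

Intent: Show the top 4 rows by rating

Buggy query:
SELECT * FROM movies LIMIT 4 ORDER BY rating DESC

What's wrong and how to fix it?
Bug: ORDER BY cannot follow LIMIT; LIMIT is the final clause

Fix: Swap the clauses: ORDER BY first, then LIMIT

Corrected query:
SELECT * FROM movies ORDER BY rating DESC LIMIT 4

Result:
id | title     | genre     | rating | year
---+-----------+-----------+--------+-----
3  | John Wick | Action    | 9.4    | 2001
4  | Toy Story | Animation | 9.1    | 2010
6  | Gladiator | Action    | 8.3    | 2021
5  | Coco      | Animation | 7.7    | 1985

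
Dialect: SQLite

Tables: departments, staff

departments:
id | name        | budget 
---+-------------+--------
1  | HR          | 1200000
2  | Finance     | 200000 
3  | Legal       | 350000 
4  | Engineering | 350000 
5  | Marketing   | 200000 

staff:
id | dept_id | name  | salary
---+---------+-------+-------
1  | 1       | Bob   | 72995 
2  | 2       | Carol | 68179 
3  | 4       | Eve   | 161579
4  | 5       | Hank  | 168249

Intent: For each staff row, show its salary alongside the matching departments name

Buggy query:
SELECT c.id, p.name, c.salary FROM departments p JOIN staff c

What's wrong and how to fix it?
Bug: Missing join condition: each staff row is matched to all departments rows instead of just its own

Fix: Specify the join condition linking the foreign key to the parent id

Corrected query:
SELECT c.id, p.name, c.salary FROM departments p JOIN staff c ON c.dept_id = p.id

Result:
id | name        | salary
---+-------------+-------
1  | HR          | 72995 
2  | Finance     | 68179 
3  | Engineering | 161579
4  | Marketing   | 168249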